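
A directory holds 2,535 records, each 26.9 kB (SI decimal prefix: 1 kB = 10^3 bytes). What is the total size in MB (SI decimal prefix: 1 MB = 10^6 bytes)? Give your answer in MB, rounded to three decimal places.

Total = 2,535 × 26.9 kB = 68191.5 kB
= 68191.5 × 1,000 bytes = 68,191,500 bytes
1 MB = 1,000,000 bytes
68,191,500 / 1,000,000 = 68.192 MB

68.192 MB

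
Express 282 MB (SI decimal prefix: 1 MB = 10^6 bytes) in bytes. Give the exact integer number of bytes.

282,000,000 bytes

282 × 1,000,000 = 282,000,000 bytes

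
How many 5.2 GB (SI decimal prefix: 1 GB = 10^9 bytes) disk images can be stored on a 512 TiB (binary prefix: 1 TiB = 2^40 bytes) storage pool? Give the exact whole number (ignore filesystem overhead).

Capacity: 512 TiB = 562,949,953,421,312 bytes
Per item: 5.2 GB = 5,200,000,000 bytes
⌊562,949,953,421,312 / 5,200,000,000⌋ = 108,259

108,259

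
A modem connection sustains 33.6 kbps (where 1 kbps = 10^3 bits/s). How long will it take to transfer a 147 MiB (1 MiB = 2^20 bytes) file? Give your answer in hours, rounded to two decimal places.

147 MiB = 154,140,672 bytes = 1,233,125,376 bits
33.6 kbps = 33,600 bits/s
time = 1,233,125,376 / 33,600 = 36,700.1600 s
36,700.1600 s / 3600 = 10.19 hours

10.19 hours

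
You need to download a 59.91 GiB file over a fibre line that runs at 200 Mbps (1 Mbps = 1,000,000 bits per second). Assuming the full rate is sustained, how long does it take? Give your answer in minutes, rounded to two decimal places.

42.89 minutes

59.91 GiB = 64,327,872,675.84 bytes = 514,622,981,406.72 bits
200 Mbps = 200,000,000 bits/s
time = 514,622,981,406.72 / 200,000,000 = 2,573.115 s
2,573.115 s / 60 = 42.89 minutes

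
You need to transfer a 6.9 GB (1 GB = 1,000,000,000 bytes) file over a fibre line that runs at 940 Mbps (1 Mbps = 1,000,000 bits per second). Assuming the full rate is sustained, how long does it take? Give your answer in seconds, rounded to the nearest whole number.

6.9 GB = 6,900,000,000 bytes = 55,200,000,000 bits
940 Mbps = 940,000,000 bits/s
time = 55,200,000,000 / 940,000,000 = 59 s

59 seconds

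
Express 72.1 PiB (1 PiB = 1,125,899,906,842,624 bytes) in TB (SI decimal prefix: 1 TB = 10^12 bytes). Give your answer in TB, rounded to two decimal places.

81,177.38 TB

72.1 PiB = 72.1 × 2^50 bytes = 81,177,383,283,353,190.4 bytes
1 TB = 1,000,000,000,000 bytes
81,177,383,283,353,190.4 / 1,000,000,000,000 = 81,177.38 TB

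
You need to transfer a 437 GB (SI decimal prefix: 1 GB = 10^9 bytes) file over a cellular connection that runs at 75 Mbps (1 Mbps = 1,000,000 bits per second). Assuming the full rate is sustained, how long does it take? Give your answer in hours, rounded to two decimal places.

12.95 hours

437 GB = 437,000,000,000 bytes = 3,496,000,000,000 bits
75 Mbps = 75,000,000 bits/s
time = 3,496,000,000,000 / 75,000,000 = 46,613.3333 s
46,613.3333 s / 3600 = 12.95 hours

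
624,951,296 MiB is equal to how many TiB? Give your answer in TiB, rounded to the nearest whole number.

596 TiB

624,951,296 MiB = 624,951,296 × 2^20 bytes = 655,308,930,154,496 bytes
1 TiB = 1,099,511,627,776 bytes
655,308,930,154,496 / 1,099,511,627,776 = 596 TiB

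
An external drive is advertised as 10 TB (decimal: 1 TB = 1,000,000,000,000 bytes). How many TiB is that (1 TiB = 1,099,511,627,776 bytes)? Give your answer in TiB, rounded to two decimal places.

10 TB × 1,000,000,000,000 bytes/TB = 10,000,000,000,000 bytes
1 TiB = 1,099,511,627,776 bytes
10,000,000,000,000 / 1,099,511,627,776 = 9.09 TiB

9.09 TiB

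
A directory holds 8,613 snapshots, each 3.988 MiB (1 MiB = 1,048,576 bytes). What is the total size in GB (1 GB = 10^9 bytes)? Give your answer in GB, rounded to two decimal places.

Total = 8,613 × 3.988 MiB = 34348.644 MiB
= 34348.644 × 1,048,576 bytes = 36,017,163,730.944 bytes
1 GB = 1,000,000,000 bytes
36,017,163,730.944 / 1,000,000,000 = 36.02 GB

36.02 GB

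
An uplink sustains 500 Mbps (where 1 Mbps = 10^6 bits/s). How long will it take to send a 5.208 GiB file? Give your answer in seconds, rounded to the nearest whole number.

89 seconds

5.208 GiB = 5,592,047,419.392 bytes = 44,736,379,355.136 bits
500 Mbps = 500,000,000 bits/s
time = 44,736,379,355.136 / 500,000,000 = 89 s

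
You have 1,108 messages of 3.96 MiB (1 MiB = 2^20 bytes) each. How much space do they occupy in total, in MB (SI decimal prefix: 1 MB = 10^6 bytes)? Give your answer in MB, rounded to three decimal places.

4,600.816 MB

Total = 1,108 × 3.96 MiB = 4387.68 MiB
= 4387.68 × 1,048,576 bytes = 4,600,815,943.68 bytes
1 MB = 1,000,000 bytes
4,600,815,943.68 / 1,000,000 = 4,600.816 MB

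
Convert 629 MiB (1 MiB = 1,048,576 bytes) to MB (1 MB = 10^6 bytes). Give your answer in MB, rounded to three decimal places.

629 MiB × 1,048,576 bytes/MiB = 659,554,304 bytes
1 MB = 10^6 bytes = 1,000,000 bytes
659,554,304 / 1,000,000 = 659.554 MB

659.554 MB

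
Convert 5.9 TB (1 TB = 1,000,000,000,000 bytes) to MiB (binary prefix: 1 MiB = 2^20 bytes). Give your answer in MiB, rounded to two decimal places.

5.9 TB × 1,000,000,000,000 bytes/TB = 5,900,000,000,000 bytes
1 MiB = 1,048,576 bytes
5,900,000,000,000 / 1,048,576 = 5,626,678.47 MiB

5,626,678.47 MiB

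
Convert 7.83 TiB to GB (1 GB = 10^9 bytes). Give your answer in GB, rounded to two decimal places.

8,609.18 GB

7.83 TiB = 7.83 × 2^40 bytes = 8,609,176,045,486.08 bytes
1 GB = 10^9 bytes = 1,000,000,000 bytes
8,609,176,045,486.08 / 1,000,000,000 = 8,609.18 GB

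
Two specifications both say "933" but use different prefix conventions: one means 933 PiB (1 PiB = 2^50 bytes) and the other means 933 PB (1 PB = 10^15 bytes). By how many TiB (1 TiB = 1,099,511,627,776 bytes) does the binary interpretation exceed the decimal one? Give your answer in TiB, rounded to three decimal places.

933 PiB = 933 × 1,125,899,906,842,624 = 1,050,464,613,084,168,192 bytes
933 PB = 933 × 1,000,000,000,000,000 = 933,000,000,000,000,000 bytes
difference = 117,464,613,084,168,192 bytes
117,464,613,084,168,192 / 1,099,511,627,776 = 106,833.443 TiB

106,833.443 TiB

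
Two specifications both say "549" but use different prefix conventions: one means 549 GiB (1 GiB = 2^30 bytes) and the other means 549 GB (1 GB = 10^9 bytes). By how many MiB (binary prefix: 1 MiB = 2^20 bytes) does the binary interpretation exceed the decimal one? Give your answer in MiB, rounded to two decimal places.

38,608.80 MiB

549 GiB = 549 × 1,073,741,824 = 589,484,261,376 bytes
549 GB = 549 × 1,000,000,000 = 549,000,000,000 bytes
difference = 40,484,261,376 bytes
40,484,261,376 / 1,048,576 = 38,608.80 MiB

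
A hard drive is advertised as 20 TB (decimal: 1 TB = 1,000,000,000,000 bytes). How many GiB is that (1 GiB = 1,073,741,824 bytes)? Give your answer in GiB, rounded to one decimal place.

18,626.5 GiB

20 TB = 20 × 10^12 bytes = 20,000,000,000,000 bytes
1 GiB = 1,073,741,824 bytes
20,000,000,000,000 / 1,073,741,824 = 18,626.5 GiB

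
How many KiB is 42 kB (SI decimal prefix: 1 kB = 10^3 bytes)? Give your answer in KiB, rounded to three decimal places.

41.016 KiB

42 kB = 42 × 10^3 bytes = 42,000 bytes
1 KiB = 2^10 bytes = 1,024 bytes
42,000 / 1,024 = 41.016 KiB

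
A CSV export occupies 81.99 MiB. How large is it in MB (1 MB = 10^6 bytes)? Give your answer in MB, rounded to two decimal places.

85.97 MB

81.99 MiB × 1,048,576 bytes/MiB = 85,972,746.24 bytes
1 MB = 1,000,000 bytes
85,972,746.24 / 1,000,000 = 85.97 MB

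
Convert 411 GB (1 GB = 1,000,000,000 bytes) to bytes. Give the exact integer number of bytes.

411,000,000,000 bytes

411 × 1,000,000,000 = 411,000,000,000 bytes  (1 GB = 10^9 bytes)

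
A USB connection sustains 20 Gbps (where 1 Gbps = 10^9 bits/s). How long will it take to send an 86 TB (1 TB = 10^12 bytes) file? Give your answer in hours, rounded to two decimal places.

86 TB = 86,000,000,000,000 bytes = 688,000,000,000,000 bits
20 Gbps = 20,000,000,000 bits/s
time = 688,000,000,000,000 / 20,000,000,000 = 34,400.0000 s
34,400.0000 s / 3600 = 9.56 hours

9.56 hours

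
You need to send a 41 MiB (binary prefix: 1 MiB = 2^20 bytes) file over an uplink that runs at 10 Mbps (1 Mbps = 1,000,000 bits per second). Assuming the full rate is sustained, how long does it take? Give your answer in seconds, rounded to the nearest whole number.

34 seconds

41 MiB = 42,991,616 bytes = 343,932,928 bits
10 Mbps = 10,000,000 bits/s
time = 343,932,928 / 10,000,000 = 34 s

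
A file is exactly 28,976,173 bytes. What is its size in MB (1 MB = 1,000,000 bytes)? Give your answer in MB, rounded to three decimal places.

28,976,173 bytes given.
1 MB = 1,000,000 bytes
28,976,173 / 1,000,000 = 28.976 MB

28.976 MB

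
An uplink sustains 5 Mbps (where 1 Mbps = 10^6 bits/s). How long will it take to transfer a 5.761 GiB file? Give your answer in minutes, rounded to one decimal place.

5.761 GiB = 6,185,826,648.064 bytes = 49,486,613,184.512 bits
5 Mbps = 5,000,000 bits/s
time = 49,486,613,184.512 / 5,000,000 = 9,897.32 s
9,897.32 s / 60 = 165.0 minutes

165.0 minutes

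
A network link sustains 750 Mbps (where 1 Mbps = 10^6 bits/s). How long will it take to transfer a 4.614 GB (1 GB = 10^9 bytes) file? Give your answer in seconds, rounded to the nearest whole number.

49 seconds

4.614 GB = 4,614,000,000 bytes = 36,912,000,000 bits
750 Mbps = 750,000,000 bits/s
time = 36,912,000,000 / 750,000,000 = 49 s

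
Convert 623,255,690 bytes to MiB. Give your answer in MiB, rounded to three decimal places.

623,255,690 bytes given.
1 MiB = 2^20 bytes = 1,048,576 bytes
623,255,690 / 1,048,576 = 594.383 MiB

594.383 MiB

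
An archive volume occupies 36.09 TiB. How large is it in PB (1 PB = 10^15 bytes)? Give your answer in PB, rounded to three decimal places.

0.040 PB

36.09 TiB = 36.09 × 2^40 bytes = 39,681,374,646,435.84 bytes
1 PB = 1,000,000,000,000,000 bytes
39,681,374,646,435.84 / 1,000,000,000,000,000 = 0.040 PB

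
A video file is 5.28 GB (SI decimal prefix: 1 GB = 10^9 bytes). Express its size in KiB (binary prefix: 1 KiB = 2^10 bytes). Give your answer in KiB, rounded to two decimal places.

5.28 GB × 1,000,000,000 bytes/GB = 5,280,000,000 bytes
1 KiB = 2^10 bytes = 1,024 bytes
5,280,000,000 / 1,024 = 5,156,250.00 KiB

5,156,250.00 KiB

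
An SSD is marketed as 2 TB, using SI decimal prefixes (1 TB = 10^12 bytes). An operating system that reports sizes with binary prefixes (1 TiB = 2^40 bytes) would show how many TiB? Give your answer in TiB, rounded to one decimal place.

2 TB = 2 × 10^12 bytes = 2,000,000,000,000 bytes
1 TiB = 2^40 bytes = 1,099,511,627,776 bytes
2,000,000,000,000 / 1,099,511,627,776 = 1.8 TiB

1.8 TiB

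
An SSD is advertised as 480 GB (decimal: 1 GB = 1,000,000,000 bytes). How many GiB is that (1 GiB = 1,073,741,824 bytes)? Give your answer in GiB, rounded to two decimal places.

480 GB = 480 × 10^9 bytes = 480,000,000,000 bytes
1 GiB = 2^30 bytes = 1,073,741,824 bytes
480,000,000,000 / 1,073,741,824 = 447.03 GiB

447.03 GiB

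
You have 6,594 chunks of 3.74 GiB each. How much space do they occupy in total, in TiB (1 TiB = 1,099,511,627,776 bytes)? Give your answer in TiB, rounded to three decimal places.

24.084 TiB

Total = 6,594 × 3.74 GiB = 24661.56 GiB
= 24661.56 × 1,073,741,824 bytes = 26,480,148,417,085.44 bytes
1 TiB = 1,099,511,627,776 bytes
26,480,148,417,085.44 / 1,099,511,627,776 = 24.084 TiB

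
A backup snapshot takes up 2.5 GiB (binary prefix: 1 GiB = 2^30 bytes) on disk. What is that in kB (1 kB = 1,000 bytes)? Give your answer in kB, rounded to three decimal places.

2,684,354.560 kB

2.5 GiB × 1,073,741,824 bytes/GiB = 2,684,354,560 bytes
1 kB = 1,000 bytes
2,684,354,560 / 1,000 = 2,684,354.560 kB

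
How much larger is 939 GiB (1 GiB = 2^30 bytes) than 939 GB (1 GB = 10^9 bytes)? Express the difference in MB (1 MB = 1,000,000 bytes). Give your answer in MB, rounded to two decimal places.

939 GiB = 939 × 1,073,741,824 = 1,008,243,572,736 bytes
939 GB = 939 × 1,000,000,000 = 939,000,000,000 bytes
difference = 69,243,572,736 bytes
69,243,572,736 / 1,000,000 = 69,243.57 MB

69,243.57 MB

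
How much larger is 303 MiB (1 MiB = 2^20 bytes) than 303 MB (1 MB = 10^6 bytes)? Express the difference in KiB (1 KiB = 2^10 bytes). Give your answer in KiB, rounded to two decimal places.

303 MiB = 303 × 1,048,576 = 317,718,528 bytes
303 MB = 303 × 1,000,000 = 303,000,000 bytes
difference = 14,718,528 bytes
14,718,528 / 1,024 = 14,373.56 KiB

14,373.56 KiB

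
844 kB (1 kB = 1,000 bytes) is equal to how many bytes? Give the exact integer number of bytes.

844 × 1,000 = 844,000 bytes  (1 kB = 10^3 bytes)

844,000 bytes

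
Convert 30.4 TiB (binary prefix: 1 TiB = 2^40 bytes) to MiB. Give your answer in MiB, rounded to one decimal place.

30.4 TiB × 1,099,511,627,776 bytes/TiB = 33,425,153,484,390.4 bytes
1 MiB = 2^20 bytes = 1,048,576 bytes
33,425,153,484,390.4 / 1,048,576 = 31,876,710.4 MiB

31,876,710.4 MiB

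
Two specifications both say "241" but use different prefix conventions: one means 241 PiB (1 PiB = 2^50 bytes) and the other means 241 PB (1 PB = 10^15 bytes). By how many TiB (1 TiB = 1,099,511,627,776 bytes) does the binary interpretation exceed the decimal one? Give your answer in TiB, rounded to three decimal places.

27,595.777 TiB

241 PiB = 241 × 1,125,899,906,842,624 = 271,341,877,549,072,384 bytes
241 PB = 241 × 1,000,000,000,000,000 = 241,000,000,000,000,000 bytes
difference = 30,341,877,549,072,384 bytes
30,341,877,549,072,384 / 1,099,511,627,776 = 27,595.777 TiB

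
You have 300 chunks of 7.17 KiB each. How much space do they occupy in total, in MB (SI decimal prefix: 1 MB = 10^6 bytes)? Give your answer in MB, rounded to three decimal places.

Total = 300 × 7.17 KiB = 2151 KiB
= 2151 × 1,024 bytes = 2,202,624 bytes
1 MB = 1,000,000 bytes
2,202,624 / 1,000,000 = 2.203 MB

2.203 MB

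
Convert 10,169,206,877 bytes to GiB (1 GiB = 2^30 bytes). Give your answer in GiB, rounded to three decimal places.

9.471 GiB

10,169,206,877 bytes given.
1 GiB = 2^30 bytes = 1,073,741,824 bytes
10,169,206,877 / 1,073,741,824 = 9.471 GiB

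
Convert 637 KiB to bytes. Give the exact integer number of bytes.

637 × 1,024 = 652,288 bytes  (1 KiB = 2^10 bytes)

652,288 bytes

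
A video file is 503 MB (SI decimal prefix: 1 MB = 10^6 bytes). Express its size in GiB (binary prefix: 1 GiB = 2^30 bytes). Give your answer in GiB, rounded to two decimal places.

0.47 GiB

503 MB × 1,000,000 bytes/MB = 503,000,000 bytes
1 GiB = 2^30 bytes = 1,073,741,824 bytes
503,000,000 / 1,073,741,824 = 0.47 GiB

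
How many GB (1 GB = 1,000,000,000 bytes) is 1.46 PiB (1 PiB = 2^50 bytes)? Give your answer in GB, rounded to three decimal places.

1.46 PiB × 1,125,899,906,842,624 bytes/PiB = 1,643,813,863,990,231.04 bytes
1 GB = 1,000,000,000 bytes
1,643,813,863,990,231.04 / 1,000,000,000 = 1,643,813.864 GB

1,643,813.864 GB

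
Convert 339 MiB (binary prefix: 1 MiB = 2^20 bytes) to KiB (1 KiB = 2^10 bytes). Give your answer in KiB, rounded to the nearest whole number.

347,136 KiB

339 MiB = 339 × 2^20 bytes = 355,467,264 bytes
1 KiB = 1,024 bytes
355,467,264 / 1,024 = 347,136 KiB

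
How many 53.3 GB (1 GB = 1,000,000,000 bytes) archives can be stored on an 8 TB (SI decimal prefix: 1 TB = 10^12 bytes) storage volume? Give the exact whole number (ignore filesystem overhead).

Capacity: 8 TB = 8,000,000,000,000 bytes
Per item: 53.3 GB = 53,300,000,000 bytes
⌊8,000,000,000,000 / 53,300,000,000⌋ = 150

150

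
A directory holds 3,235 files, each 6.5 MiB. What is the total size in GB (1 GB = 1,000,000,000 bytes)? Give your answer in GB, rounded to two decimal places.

Total = 3,235 × 6.5 MiB = 21027.5 MiB
= 21027.5 × 1,048,576 bytes = 22,048,931,840 bytes
1 GB = 1,000,000,000 bytes
22,048,931,840 / 1,000,000,000 = 22.05 GB

22.05 GB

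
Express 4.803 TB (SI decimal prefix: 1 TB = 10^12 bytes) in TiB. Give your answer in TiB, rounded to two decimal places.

4.37 TiB

4.803 TB = 4.803 × 10^12 bytes = 4,803,000,000,000 bytes
1 TiB = 2^40 bytes = 1,099,511,627,776 bytes
4,803,000,000,000 / 1,099,511,627,776 = 4.37 TiB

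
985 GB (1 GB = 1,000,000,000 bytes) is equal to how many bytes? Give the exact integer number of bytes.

985,000,000,000 bytes

985 × 1,000,000,000 = 985,000,000,000 bytes  (1 GB = 10^9 bytes)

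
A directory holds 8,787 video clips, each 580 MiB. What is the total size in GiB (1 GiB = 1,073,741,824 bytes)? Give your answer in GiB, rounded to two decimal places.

Total = 8,787 × 580 MiB = 5,096,460 MiB
= 5,096,460 × 1,048,576 bytes = 5,344,025,640,960 bytes
1 GiB = 1,073,741,824 bytes
5,344,025,640,960 / 1,073,741,824 = 4,977.01 GiB

4,977.01 GiB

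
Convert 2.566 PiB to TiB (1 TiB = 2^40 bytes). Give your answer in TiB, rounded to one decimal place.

2,627.6 TiB

2.566 PiB × 1,125,899,906,842,624 bytes/PiB = 2,889,059,160,958,173.184 bytes
1 TiB = 2^40 bytes = 1,099,511,627,776 bytes
2,889,059,160,958,173.184 / 1,099,511,627,776 = 2,627.6 TiB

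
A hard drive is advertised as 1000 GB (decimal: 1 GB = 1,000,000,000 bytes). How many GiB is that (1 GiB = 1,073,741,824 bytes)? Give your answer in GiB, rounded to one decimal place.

931.3 GiB

1000 GB × 1,000,000,000 bytes/GB = 1,000,000,000,000 bytes
1 GiB = 1,073,741,824 bytes
1,000,000,000,000 / 1,073,741,824 = 931.3 GiB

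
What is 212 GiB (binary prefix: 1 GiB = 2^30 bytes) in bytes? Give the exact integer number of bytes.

227,633,266,688 bytes

212 × 1,073,741,824 = 227,633,266,688 bytes  (1 GiB = 2^30 bytes)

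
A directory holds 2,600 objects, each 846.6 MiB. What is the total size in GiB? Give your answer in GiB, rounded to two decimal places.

2,149.57 GiB

Total = 2,600 × 846.6 MiB = 2,201,160 MiB
= 2,201,160 × 1,048,576 bytes = 2,308,083,548,160 bytes
1 GiB = 1,073,741,824 bytes
2,308,083,548,160 / 1,073,741,824 = 2,149.57 GiB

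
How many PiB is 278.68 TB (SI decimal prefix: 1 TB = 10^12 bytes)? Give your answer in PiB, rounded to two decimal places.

278.68 TB × 1,000,000,000,000 bytes/TB = 278,680,000,000,000 bytes
1 PiB = 2^50 bytes = 1,125,899,906,842,624 bytes
278,680,000,000,000 / 1,125,899,906,842,624 = 0.25 PiB

0.25 PiB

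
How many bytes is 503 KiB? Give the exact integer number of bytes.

515,072 bytes

503 × 1,024 = 515,072 bytes  (1 KiB = 2^10 bytes)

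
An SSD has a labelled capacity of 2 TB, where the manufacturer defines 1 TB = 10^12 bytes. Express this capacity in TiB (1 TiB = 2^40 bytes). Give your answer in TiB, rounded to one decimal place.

2 TB = 2 × 10^12 bytes = 2,000,000,000,000 bytes
1 TiB = 1,099,511,627,776 bytes
2,000,000,000,000 / 1,099,511,627,776 = 1.8 TiB

1.8 TiB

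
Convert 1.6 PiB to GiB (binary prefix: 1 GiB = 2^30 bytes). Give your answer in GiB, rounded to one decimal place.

1.6 PiB × 1,125,899,906,842,624 bytes/PiB = 1,801,439,850,948,198.4 bytes
1 GiB = 2^30 bytes = 1,073,741,824 bytes
1,801,439,850,948,198.4 / 1,073,741,824 = 1,677,721.6 GiB

1,677,721.6 GiB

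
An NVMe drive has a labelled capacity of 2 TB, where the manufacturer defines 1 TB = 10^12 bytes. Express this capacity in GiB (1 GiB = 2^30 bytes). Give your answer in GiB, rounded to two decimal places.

1,862.65 GiB

2 TB = 2 × 10^12 bytes = 2,000,000,000,000 bytes
1 GiB = 1,073,741,824 bytes
2,000,000,000,000 / 1,073,741,824 = 1,862.65 GiB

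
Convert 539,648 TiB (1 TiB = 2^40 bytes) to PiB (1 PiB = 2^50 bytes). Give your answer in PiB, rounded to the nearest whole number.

527 PiB

539,648 TiB × 1,099,511,627,776 bytes/TiB = 593,349,250,906,062,848 bytes
1 PiB = 1,125,899,906,842,624 bytes
593,349,250,906,062,848 / 1,125,899,906,842,624 = 527 PiB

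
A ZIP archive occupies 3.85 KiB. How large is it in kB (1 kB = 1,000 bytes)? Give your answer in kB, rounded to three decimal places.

3.85 KiB = 3.85 × 2^10 bytes = 3,942.4 bytes
1 kB = 1,000 bytes
3,942.4 / 1,000 = 3.942 kB

3.942 kB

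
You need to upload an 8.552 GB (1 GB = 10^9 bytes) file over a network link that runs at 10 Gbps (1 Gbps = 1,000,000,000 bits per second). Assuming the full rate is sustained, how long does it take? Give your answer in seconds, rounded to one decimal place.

8.552 GB = 8,552,000,000 bytes = 68,416,000,000 bits
10 Gbps = 10,000,000,000 bits/s
time = 68,416,000,000 / 10,000,000,000 = 6.8 s

6.8 seconds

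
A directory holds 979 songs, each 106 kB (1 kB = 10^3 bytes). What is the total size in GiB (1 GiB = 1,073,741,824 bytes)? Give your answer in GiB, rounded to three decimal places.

Total = 979 × 106 kB = 103,774 kB
= 103,774 × 1,000 bytes = 103,774,000 bytes
1 GiB = 1,073,741,824 bytes
103,774,000 / 1,073,741,824 = 0.097 GiB

0.097 GiB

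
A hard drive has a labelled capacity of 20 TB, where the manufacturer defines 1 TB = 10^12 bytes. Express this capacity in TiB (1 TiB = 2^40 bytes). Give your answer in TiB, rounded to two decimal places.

20 TB = 20 × 10^12 bytes = 20,000,000,000,000 bytes
1 TiB = 1,099,511,627,776 bytes
20,000,000,000,000 / 1,099,511,627,776 = 18.19 TiB

18.19 TiB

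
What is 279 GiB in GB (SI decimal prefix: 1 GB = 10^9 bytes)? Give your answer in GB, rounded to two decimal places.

279 GiB = 279 × 2^30 bytes = 299,573,968,896 bytes
1 GB = 10^9 bytes = 1,000,000,000 bytes
299,573,968,896 / 1,000,000,000 = 299.57 GB

299.57 GB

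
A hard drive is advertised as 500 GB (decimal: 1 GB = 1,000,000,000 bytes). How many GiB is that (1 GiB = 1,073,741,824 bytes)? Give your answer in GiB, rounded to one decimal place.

465.7 GiB

500 GB = 500 × 10^9 bytes = 500,000,000,000 bytes
1 GiB = 2^30 bytes = 1,073,741,824 bytes
500,000,000,000 / 1,073,741,824 = 465.7 GiB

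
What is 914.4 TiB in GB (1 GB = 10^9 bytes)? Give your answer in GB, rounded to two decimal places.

1,005,393.43 GB

914.4 TiB = 914.4 × 2^40 bytes = 1,005,393,432,438,374.4 bytes
1 GB = 10^9 bytes = 1,000,000,000 bytes
1,005,393,432,438,374.4 / 1,000,000,000 = 1,005,393.43 GB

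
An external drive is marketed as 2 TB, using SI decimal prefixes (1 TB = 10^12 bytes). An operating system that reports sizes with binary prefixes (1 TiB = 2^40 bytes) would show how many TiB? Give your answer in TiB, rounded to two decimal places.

2 TB = 2 × 10^12 bytes = 2,000,000,000,000 bytes
1 TiB = 2^40 bytes = 1,099,511,627,776 bytes
2,000,000,000,000 / 1,099,511,627,776 = 1.82 TiB

1.82 TiB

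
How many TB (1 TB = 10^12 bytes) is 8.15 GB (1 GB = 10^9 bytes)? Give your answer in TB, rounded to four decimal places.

8.15 GB × 1,000,000,000 bytes/GB = 8,150,000,000 bytes
1 TB = 10^12 bytes = 1,000,000,000,000 bytes
8,150,000,000 / 1,000,000,000,000 = 0.0082 TB

0.0082 TB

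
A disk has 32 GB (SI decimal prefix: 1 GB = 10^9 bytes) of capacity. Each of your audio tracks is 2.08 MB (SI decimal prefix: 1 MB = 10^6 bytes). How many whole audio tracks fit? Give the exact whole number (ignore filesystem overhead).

15,384

Capacity: 32 GB = 32,000,000,000 bytes
Per item: 2.08 MB = 2,080,000 bytes
⌊32,000,000,000 / 2,080,000⌋ = 15,384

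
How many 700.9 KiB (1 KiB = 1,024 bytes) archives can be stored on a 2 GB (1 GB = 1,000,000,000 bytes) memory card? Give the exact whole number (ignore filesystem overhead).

2,786

Capacity: 2 GB = 2,000,000,000 bytes
Per item: 700.9 KiB = 717,721.6 bytes
⌊2,000,000,000 / 717,721.6⌋ = 2,786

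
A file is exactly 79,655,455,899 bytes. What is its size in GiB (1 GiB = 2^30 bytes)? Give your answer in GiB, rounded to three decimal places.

79,655,455,899 bytes given.
1 GiB = 2^30 bytes = 1,073,741,824 bytes
79,655,455,899 / 1,073,741,824 = 74.185 GiB

74.185 GiB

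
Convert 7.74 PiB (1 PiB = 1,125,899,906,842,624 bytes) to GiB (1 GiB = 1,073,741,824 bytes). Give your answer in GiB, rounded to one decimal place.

7.74 PiB = 7.74 × 2^50 bytes = 8,714,465,278,961,909.76 bytes
1 GiB = 1,073,741,824 bytes
8,714,465,278,961,909.76 / 1,073,741,824 = 8,115,978.2 GiB

8,115,978.2 GiB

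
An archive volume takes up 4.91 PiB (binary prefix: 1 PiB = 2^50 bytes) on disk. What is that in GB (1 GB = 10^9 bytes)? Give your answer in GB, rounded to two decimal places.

5,528,168.54 GB

4.91 PiB × 1,125,899,906,842,624 bytes/PiB = 5,528,168,542,597,283.84 bytes
1 GB = 1,000,000,000 bytes
5,528,168,542,597,283.84 / 1,000,000,000 = 5,528,168.54 GB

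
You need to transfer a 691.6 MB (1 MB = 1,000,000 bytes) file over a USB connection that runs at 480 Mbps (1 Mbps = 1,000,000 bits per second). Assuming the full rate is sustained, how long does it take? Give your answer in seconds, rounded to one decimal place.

691.6 MB = 691,600,000 bytes = 5,532,800,000 bits
480 Mbps = 480,000,000 bits/s
time = 5,532,800,000 / 480,000,000 = 11.5 s

11.5 seconds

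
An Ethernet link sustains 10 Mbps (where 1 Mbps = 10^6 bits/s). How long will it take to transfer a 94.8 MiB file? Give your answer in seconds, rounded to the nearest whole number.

94.8 MiB = 99,405,004.8 bytes = 795,240,038.4 bits
10 Mbps = 10,000,000 bits/s
time = 795,240,038.4 / 10,000,000 = 80 s

80 seconds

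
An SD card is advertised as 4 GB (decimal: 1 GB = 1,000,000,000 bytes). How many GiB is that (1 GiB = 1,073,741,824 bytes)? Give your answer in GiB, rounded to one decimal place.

3.7 GiB

4 GB = 4 × 10^9 bytes = 4,000,000,000 bytes
1 GiB = 2^30 bytes = 1,073,741,824 bytes
4,000,000,000 / 1,073,741,824 = 3.7 GiB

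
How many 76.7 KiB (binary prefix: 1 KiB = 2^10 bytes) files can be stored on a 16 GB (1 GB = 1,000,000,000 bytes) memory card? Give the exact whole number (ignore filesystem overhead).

203,715

Capacity: 16 GB = 16,000,000,000 bytes
Per item: 76.7 KiB = 78,540.8 bytes
⌊16,000,000,000 / 78,540.8⌋ = 203,715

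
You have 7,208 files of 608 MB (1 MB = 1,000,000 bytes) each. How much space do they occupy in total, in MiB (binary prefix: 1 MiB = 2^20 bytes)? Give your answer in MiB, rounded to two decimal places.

4,179,443.36 MiB

Total = 7,208 × 608 MB = 4,382,464 MB
= 4,382,464 × 1,000,000 bytes = 4,382,464,000,000 bytes
1 MiB = 1,048,576 bytes
4,382,464,000,000 / 1,048,576 = 4,179,443.36 MiB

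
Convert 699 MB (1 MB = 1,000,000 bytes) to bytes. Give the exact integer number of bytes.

699 × 1,000,000 = 699,000,000 bytes  (1 MB = 10^6 bytes)

699,000,000 bytes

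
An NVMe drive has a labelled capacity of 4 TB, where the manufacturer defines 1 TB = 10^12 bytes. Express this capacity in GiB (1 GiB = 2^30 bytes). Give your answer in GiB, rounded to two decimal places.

3,725.29 GiB

4 TB = 4 × 10^12 bytes = 4,000,000,000,000 bytes
1 GiB = 2^30 bytes = 1,073,741,824 bytes
4,000,000,000,000 / 1,073,741,824 = 3,725.29 GiB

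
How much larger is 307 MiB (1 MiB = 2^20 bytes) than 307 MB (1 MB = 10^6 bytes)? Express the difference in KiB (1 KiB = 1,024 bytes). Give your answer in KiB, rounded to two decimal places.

307 MiB = 307 × 1,048,576 = 321,912,832 bytes
307 MB = 307 × 1,000,000 = 307,000,000 bytes
difference = 14,912,832 bytes
14,912,832 / 1,024 = 14,563.31 KiB

14,563.31 KiB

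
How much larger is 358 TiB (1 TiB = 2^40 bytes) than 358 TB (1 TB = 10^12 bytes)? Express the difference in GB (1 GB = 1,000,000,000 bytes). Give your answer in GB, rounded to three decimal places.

358 TiB = 358 × 1,099,511,627,776 = 393,625,162,743,808 bytes
358 TB = 358 × 1,000,000,000,000 = 358,000,000,000,000 bytes
difference = 35,625,162,743,808 bytes
35,625,162,743,808 / 1,000,000,000 = 35,625.163 GB

35,625.163 GB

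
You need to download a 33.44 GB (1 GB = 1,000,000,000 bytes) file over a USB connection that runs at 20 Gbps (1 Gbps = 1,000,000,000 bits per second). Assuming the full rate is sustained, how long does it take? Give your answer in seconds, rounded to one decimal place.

33.44 GB = 33,440,000,000 bytes = 267,520,000,000 bits
20 Gbps = 20,000,000,000 bits/s
time = 267,520,000,000 / 20,000,000,000 = 13.4 s

13.4 seconds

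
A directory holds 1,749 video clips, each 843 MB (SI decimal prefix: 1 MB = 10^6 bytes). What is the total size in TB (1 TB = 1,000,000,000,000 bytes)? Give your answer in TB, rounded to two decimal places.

1.47 TB

Total = 1,749 × 843 MB = 1,474,407 MB
= 1,474,407 × 1,000,000 bytes = 1,474,407,000,000 bytes
1 TB = 1,000,000,000,000 bytes
1,474,407,000,000 / 1,000,000,000,000 = 1.47 TB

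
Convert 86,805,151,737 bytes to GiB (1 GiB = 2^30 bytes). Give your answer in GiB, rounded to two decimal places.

86,805,151,737 bytes given.
1 GiB = 1,073,741,824 bytes
86,805,151,737 / 1,073,741,824 = 80.84 GiB

80.84 GiB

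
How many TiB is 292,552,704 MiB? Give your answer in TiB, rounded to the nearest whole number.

292,552,704 MiB = 292,552,704 × 2^20 bytes = 306,763,744,149,504 bytes
1 TiB = 1,099,511,627,776 bytes
306,763,744,149,504 / 1,099,511,627,776 = 279 TiB

279 TiB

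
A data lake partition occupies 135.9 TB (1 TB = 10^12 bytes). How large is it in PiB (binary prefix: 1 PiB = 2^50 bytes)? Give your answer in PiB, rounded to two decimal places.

135.9 TB = 135.9 × 10^12 bytes = 135,900,000,000,000 bytes
1 PiB = 2^50 bytes = 1,125,899,906,842,624 bytes
135,900,000,000,000 / 1,125,899,906,842,624 = 0.12 PiB

0.12 PiB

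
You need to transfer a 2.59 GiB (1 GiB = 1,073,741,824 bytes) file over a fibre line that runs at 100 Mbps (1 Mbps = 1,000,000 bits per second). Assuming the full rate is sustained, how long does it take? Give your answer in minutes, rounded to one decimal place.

2.59 GiB = 2,780,991,324.16 bytes = 22,247,930,593.28 bits
100 Mbps = 100,000,000 bits/s
time = 22,247,930,593.28 / 100,000,000 = 222.48 s
222.48 s / 60 = 3.7 minutes

3.7 minutes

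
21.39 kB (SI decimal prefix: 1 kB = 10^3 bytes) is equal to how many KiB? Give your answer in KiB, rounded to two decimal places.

21.39 kB × 1,000 bytes/kB = 21,390 bytes
1 KiB = 1,024 bytes
21,390 / 1,024 = 20.89 KiB

20.89 KiB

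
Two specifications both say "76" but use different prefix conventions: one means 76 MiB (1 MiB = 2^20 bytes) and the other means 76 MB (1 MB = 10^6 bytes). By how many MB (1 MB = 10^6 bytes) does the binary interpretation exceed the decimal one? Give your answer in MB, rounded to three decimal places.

76 MiB = 76 × 1,048,576 = 79,691,776 bytes
76 MB = 76 × 1,000,000 = 76,000,000 bytes
difference = 3,691,776 bytes
3,691,776 / 1,000,000 = 3.692 MB

3.692 MB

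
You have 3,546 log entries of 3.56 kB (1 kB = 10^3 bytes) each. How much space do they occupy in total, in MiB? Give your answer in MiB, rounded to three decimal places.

12.039 MiB

Total = 3,546 × 3.56 kB = 12623.76 kB
= 12623.76 × 1,000 bytes = 12,623,760 bytes
1 MiB = 1,048,576 bytes
12,623,760 / 1,048,576 = 12.039 MiB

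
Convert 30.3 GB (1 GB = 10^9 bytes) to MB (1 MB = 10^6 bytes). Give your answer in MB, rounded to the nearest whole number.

30,300 MB

30.3 GB × 1,000,000,000 bytes/GB = 30,300,000,000 bytes
1 MB = 1,000,000 bytes
30,300,000,000 / 1,000,000 = 30,300 MB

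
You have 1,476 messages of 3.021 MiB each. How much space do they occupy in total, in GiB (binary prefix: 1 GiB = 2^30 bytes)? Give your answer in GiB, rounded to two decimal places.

4.35 GiB

Total = 1,476 × 3.021 MiB = 4458.996 MiB
= 4458.996 × 1,048,576 bytes = 4,675,596,189.696 bytes
1 GiB = 1,073,741,824 bytes
4,675,596,189.696 / 1,073,741,824 = 4.35 GiB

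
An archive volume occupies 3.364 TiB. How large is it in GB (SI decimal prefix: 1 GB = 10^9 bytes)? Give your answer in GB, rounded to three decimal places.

3.364 TiB = 3.364 × 2^40 bytes = 3,698,757,115,838.464 bytes
1 GB = 1,000,000,000 bytes
3,698,757,115,838.464 / 1,000,000,000 = 3,698.757 GB

3,698.757 GB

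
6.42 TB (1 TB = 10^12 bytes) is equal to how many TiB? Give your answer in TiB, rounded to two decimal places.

5.84 TiB

6.42 TB = 6.42 × 10^12 bytes = 6,420,000,000,000 bytes
1 TiB = 1,099,511,627,776 bytes
6,420,000,000,000 / 1,099,511,627,776 = 5.84 TiB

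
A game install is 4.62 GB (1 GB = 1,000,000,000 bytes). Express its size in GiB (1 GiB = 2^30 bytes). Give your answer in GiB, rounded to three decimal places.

4.62 GB = 4.62 × 10^9 bytes = 4,620,000,000 bytes
1 GiB = 2^30 bytes = 1,073,741,824 bytes
4,620,000,000 / 1,073,741,824 = 4.303 GiB

4.303 GiB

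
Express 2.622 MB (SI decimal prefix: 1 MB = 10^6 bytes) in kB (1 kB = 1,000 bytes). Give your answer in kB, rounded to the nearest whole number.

2,622 kB

2.622 MB = 2.622 × 10^6 bytes = 2,622,000 bytes
1 kB = 10^3 bytes = 1,000 bytes
2,622,000 / 1,000 = 2,622 kB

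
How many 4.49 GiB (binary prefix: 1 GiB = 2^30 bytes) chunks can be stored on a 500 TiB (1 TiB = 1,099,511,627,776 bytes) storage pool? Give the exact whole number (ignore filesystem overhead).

Capacity: 500 TiB = 549,755,813,888,000 bytes
Per item: 4.49 GiB = 4,821,100,789.76 bytes
⌊549,755,813,888,000 / 4,821,100,789.76⌋ = 114,031

114,031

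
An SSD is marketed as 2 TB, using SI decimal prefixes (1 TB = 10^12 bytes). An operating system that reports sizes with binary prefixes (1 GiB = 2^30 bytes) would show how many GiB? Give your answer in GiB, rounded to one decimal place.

2 TB = 2 × 10^12 bytes = 2,000,000,000,000 bytes
1 GiB = 2^30 bytes = 1,073,741,824 bytes
2,000,000,000,000 / 1,073,741,824 = 1,862.6 GiB

1,862.6 GiB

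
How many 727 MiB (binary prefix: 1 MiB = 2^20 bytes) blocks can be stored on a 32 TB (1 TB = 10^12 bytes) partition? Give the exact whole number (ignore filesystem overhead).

41,977

Capacity: 32 TB = 32,000,000,000,000 bytes
Per item: 727 MiB = 762,314,752 bytes
⌊32,000,000,000,000 / 762,314,752⌋ = 41,977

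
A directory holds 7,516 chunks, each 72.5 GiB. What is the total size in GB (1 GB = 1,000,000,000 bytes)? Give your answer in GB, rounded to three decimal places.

585,092.657 GB

Total = 7,516 × 72.5 GiB = 544,910 GiB
= 544,910 × 1,073,741,824 bytes = 585,092,657,315,840 bytes
1 GB = 1,000,000,000 bytes
585,092,657,315,840 / 1,000,000,000 = 585,092.657 GB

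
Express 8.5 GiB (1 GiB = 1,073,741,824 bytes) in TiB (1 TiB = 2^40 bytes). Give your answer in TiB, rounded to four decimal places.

0.0083 TiB

8.5 GiB = 8.5 × 2^30 bytes = 9,126,805,504 bytes
1 TiB = 1,099,511,627,776 bytes
9,126,805,504 / 1,099,511,627,776 = 0.0083 TiB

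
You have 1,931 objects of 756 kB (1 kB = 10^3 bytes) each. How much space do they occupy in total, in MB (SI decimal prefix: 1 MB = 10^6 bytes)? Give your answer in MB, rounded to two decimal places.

Total = 1,931 × 756 kB = 1,459,836 kB
= 1,459,836 × 1,000 bytes = 1,459,836,000 bytes
1 MB = 1,000,000 bytes
1,459,836,000 / 1,000,000 = 1,459.84 MB

1,459.84 MB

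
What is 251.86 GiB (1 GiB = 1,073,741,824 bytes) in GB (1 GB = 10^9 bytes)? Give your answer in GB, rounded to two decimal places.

270.43 GB

251.86 GiB = 251.86 × 2^30 bytes = 270,432,615,792.64 bytes
1 GB = 1,000,000,000 bytes
270,432,615,792.64 / 1,000,000,000 = 270.43 GB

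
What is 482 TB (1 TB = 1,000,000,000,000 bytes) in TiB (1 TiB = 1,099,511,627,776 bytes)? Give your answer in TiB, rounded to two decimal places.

438.38 TiB

482 TB × 1,000,000,000,000 bytes/TB = 482,000,000,000,000 bytes
1 TiB = 1,099,511,627,776 bytes
482,000,000,000,000 / 1,099,511,627,776 = 438.38 TiB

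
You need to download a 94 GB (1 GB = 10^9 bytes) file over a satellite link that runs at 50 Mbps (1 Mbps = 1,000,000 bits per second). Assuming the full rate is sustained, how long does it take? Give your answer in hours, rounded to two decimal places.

4.18 hours

94 GB = 94,000,000,000 bytes = 752,000,000,000 bits
50 Mbps = 50,000,000 bits/s
time = 752,000,000,000 / 50,000,000 = 15,040.0000 s
15,040.0000 s / 3600 = 4.18 hours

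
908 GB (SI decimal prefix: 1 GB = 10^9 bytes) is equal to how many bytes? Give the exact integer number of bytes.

908 × 1,000,000,000 = 908,000,000,000 bytes

908,000,000,000 bytes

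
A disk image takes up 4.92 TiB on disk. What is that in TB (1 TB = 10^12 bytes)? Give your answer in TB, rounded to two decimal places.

4.92 TiB = 4.92 × 2^40 bytes = 5,409,597,208,657.92 bytes
1 TB = 10^12 bytes = 1,000,000,000,000 bytes
5,409,597,208,657.92 / 1,000,000,000,000 = 5.41 TB

5.41 TB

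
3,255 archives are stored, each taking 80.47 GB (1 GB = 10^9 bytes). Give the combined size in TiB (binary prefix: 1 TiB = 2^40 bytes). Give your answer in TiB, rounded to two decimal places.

238.22 TiB

Total = 3,255 × 80.47 GB = 261929.85 GB
= 261929.85 × 1,000,000,000 bytes = 261,929,850,000,000 bytes
1 TiB = 1,099,511,627,776 bytes
261,929,850,000,000 / 1,099,511,627,776 = 238.22 TiB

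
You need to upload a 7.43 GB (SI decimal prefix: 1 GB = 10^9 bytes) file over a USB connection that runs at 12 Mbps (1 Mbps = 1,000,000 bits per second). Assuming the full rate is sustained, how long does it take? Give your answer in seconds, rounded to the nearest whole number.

4,953 seconds

7.43 GB = 7,430,000,000 bytes = 59,440,000,000 bits
12 Mbps = 12,000,000 bits/s
time = 59,440,000,000 / 12,000,000 = 4,953 s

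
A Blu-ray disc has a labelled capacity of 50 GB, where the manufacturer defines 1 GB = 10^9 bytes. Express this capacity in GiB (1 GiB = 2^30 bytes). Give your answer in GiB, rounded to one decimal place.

46.6 GiB

50 GB × 1,000,000,000 bytes/GB = 50,000,000,000 bytes
1 GiB = 1,073,741,824 bytes
50,000,000,000 / 1,073,741,824 = 46.6 GiB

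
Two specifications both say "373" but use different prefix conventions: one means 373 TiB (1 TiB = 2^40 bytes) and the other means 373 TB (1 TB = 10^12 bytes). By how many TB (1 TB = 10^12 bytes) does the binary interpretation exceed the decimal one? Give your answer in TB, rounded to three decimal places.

373 TiB = 373 × 1,099,511,627,776 = 410,117,837,160,448 bytes
373 TB = 373 × 1,000,000,000,000 = 373,000,000,000,000 bytes
difference = 37,117,837,160,448 bytes
37,117,837,160,448 / 1,000,000,000,000 = 37.118 TB

37.118 TB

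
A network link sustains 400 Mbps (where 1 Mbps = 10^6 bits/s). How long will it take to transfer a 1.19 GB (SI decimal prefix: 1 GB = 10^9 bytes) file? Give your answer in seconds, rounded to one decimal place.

1.19 GB = 1,190,000,000 bytes = 9,520,000,000 bits
400 Mbps = 400,000,000 bits/s
time = 9,520,000,000 / 400,000,000 = 23.8 s

23.8 seconds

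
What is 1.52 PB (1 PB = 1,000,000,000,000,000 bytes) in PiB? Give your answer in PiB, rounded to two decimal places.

1.35 PiB

1.52 PB = 1.52 × 10^15 bytes = 1,520,000,000,000,000 bytes
1 PiB = 2^50 bytes = 1,125,899,906,842,624 bytes
1,520,000,000,000,000 / 1,125,899,906,842,624 = 1.35 PiB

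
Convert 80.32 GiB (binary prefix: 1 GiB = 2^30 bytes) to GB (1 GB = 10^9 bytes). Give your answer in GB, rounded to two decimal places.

80.32 GiB = 80.32 × 2^30 bytes = 86,242,943,303.68 bytes
1 GB = 10^9 bytes = 1,000,000,000 bytes
86,242,943,303.68 / 1,000,000,000 = 86.24 GB

86.24 GB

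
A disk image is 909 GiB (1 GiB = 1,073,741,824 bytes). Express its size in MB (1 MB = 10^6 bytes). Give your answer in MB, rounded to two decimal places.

976,031.32 MB

909 GiB × 1,073,741,824 bytes/GiB = 976,031,318,016 bytes
1 MB = 10^6 bytes = 1,000,000 bytes
976,031,318,016 / 1,000,000 = 976,031.32 MB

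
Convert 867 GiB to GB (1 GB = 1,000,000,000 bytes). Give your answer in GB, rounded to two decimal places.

867 GiB = 867 × 2^30 bytes = 930,934,161,408 bytes
1 GB = 10^9 bytes = 1,000,000,000 bytes
930,934,161,408 / 1,000,000,000 = 930.93 GB

930.93 GB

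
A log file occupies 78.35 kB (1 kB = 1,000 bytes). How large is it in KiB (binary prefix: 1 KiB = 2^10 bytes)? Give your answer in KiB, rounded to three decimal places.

76.514 KiB

78.35 kB = 78.35 × 10^3 bytes = 78,350 bytes
1 KiB = 2^10 bytes = 1,024 bytes
78,350 / 1,024 = 76.514 KiB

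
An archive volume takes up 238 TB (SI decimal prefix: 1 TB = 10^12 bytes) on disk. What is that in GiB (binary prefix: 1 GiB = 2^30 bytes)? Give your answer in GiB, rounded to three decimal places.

238 TB × 1,000,000,000,000 bytes/TB = 238,000,000,000,000 bytes
1 GiB = 1,073,741,824 bytes
238,000,000,000,000 / 1,073,741,824 = 221,654.773 GiB

221,654.773 GiB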